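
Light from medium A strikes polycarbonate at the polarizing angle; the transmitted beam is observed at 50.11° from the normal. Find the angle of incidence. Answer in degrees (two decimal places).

θ_B ≈ 39.89°

Since the reflected and refracted rays are at right angles at the polarizing angle, θ_B + θ_t = 90°.
So θ_B = 90° − θ_t = 90° − 50.11° = 39.89°.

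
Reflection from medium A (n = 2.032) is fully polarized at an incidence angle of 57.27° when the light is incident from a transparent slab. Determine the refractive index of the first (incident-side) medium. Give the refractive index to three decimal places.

n ≈ 1.306

Full polarization of the reflected beam means tan θ_B = n₂/n₁, where n₁ is the incident medium (a transparent slab).
n₁ = n₂ / tan θ_B = 2.032 / tan 57.27° = 1.306.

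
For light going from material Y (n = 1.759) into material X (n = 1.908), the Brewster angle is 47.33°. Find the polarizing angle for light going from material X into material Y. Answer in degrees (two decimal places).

The two Brewster angles are complementary: θ_B' = 90° − θ_B = 90° − 47.33° = 42.67°.

θ_B' ≈ 42.67°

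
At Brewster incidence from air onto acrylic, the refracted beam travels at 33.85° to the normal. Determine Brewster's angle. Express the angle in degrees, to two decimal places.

Brewster's condition makes the reflected and refracted beams perpendicular: θ_B + θ_t = 90°.
So θ_B = 90° − θ_t = 90° − 33.85° = 56.15°.

θ_B ≈ 56.15°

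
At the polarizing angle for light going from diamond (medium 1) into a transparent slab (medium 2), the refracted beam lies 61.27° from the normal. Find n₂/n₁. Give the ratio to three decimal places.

θ_B + θ_t = 90°, so θ_B = 90° − 61.27° = 28.73°.
Then n₂/n₁ = tan θ_B = tan 28.73° = 0.548.

n₂/n₁ ≈ 0.548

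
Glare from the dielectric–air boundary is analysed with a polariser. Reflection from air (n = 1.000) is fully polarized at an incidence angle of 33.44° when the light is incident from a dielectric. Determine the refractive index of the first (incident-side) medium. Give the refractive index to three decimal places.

At the Brewster angle, tan θ_B = n₂/n₁ with n₁ on the incident side (a dielectric) and n₂ on the transmitted side (air).
n₁ = n₂ / tan θ_B = 1.000 / tan 33.44° = 1.514.

n ≈ 1.514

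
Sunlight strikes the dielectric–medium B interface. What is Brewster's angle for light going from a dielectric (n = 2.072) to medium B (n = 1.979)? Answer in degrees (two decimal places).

θ_B ≈ 43.68°

tan θ_B = n₂/n₁ = 1.979/2.072 = 0.9551.
So θ_B = arctan 0.9551 = 43.68°.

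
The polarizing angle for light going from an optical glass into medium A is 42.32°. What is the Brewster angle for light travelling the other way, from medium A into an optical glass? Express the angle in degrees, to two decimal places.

θ_B' ≈ 47.68°

tan θ_B' = n₁/n₂ = 1/tan θ_B, so θ_B' = 90° − θ_B.
θ_B' = 90° − 42.32° = 47.68°.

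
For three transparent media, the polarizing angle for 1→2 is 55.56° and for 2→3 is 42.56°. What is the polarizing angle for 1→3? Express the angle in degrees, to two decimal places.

tan θ_B(1→2) = n₂/n₁ = tan 55.56° = 1.4583.
tan θ_B(2→3) = n₃/n₂ = tan 42.56° = 0.9183.
n₃/n₁ = 1.3391. Then tan θ_B(1→3) = n₃/n₁, so θ_B(1→3) = arctan(1.3391) = 53.25°.

θ_B ≈ 53.25°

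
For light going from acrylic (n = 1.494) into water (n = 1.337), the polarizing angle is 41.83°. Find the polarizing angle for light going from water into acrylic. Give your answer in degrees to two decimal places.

θ_B' ≈ 48.17°

tan θ_B' = n₁/n₂ = 1/tan θ_B, so θ_B' = 90° − θ_B.
θ_B' = 90° − 41.83° = 48.17°.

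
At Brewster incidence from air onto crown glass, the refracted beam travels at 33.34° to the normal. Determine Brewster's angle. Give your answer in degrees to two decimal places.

θ_B ≈ 56.66°

At Brewster's angle the reflected and refracted rays are perpendicular, so θ_B + θ_t = 90°.
So θ_B = 90° − θ_t = 90° − 33.34° = 56.66°.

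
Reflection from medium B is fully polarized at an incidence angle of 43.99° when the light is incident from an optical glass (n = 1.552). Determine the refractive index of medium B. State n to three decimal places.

Brewster's law: tan θ_B = n₂/n₁ (light incident in an optical glass, refracted into medium B).
n₂ = n₁ tan θ_B = 1.552 × tan 43.99° = 1.498.

n ≈ 1.498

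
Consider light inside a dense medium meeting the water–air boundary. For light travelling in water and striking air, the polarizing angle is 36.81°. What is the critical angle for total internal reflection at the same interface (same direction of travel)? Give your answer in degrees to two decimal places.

tan θ_B = n₂/n₁ = tan 36.81° = 0.7484.
Total internal reflection: sin θ_c = n₂/n₁ = 0.7484.
θ_c = arcsin(0.7484) = 48.45°.

θ_c ≈ 48.45°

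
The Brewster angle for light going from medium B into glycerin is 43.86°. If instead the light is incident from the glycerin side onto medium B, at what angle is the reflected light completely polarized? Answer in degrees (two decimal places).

θ_B' ≈ 46.14°

Reversing the direction swaps n₁ and n₂, so tan θ_B' = 1/tan θ_B and θ_B' = 90° − θ_B.
Hence θ_B' = 90° − 43.86° = 46.14°.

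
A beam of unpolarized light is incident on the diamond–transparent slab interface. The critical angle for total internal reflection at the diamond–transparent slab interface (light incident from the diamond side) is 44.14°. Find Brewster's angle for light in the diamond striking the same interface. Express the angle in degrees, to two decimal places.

sin θ_c = n₂/n₁, so n₂/n₁ = sin 44.14° = 0.6964.
Brewster: tan θ_B = n₂/n₁ = 0.6964.
θ_B = arctan(0.6964) = 34.85°.

θ_B ≈ 34.85°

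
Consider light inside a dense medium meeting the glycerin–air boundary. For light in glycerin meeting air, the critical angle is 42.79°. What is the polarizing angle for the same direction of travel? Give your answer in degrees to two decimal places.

At the critical angle sin θ_c = n₂/n₁, giving n₂/n₁ = sin 42.79° = 0.6793.
Then tan θ_B = n₂/n₁ = 0.6793, so θ_B = arctan 0.6793 = 34.19°.

θ_B ≈ 34.19°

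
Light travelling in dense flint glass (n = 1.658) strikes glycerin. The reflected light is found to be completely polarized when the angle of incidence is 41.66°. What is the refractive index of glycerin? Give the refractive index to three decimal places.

n ≈ 1.475

Full polarization of the reflected beam means tan θ_B = n₂/n₁, where n₁ is the incident medium (dense flint glass).
n₂ = n₁ tan θ_B = 1.658 × tan 41.66° = 1.475.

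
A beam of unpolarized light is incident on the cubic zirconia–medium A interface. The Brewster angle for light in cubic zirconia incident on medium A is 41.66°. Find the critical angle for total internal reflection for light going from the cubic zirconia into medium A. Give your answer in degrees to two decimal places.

tan θ_B = n₂/n₁ = tan 41.66° = 0.8897.
Total internal reflection: sin θ_c = n₂/n₁ = 0.8897.
θ_c = arcsin(0.8897) = 62.84°.

θ_c ≈ 62.84°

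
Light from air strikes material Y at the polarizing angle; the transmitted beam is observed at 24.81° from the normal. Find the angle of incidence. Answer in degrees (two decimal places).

θ_B ≈ 65.19°

Brewster's condition makes the reflected and refracted beams perpendicular: θ_B + θ_t = 90°.
θ_B = 90° − 24.81° = 65.19°.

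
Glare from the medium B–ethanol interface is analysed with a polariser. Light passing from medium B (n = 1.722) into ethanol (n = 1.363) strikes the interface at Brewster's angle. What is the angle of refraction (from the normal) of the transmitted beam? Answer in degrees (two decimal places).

First find Brewster's angle: tan θ_B = 1.363/1.722 = 0.7915, giving θ_B = 38.36°.
The refracted ray is perpendicular to the reflected ray, so θ_t = 90° − θ_B = 51.64°.

θ_t ≈ 51.64°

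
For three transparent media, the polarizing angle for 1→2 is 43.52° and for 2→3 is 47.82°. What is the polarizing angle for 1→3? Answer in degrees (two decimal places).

θ_B ≈ 46.34°

tan θ_B(1→2) = n₂/n₁ = tan 43.52° = 0.9496.
tan θ_B(2→3) = n₃/n₂ = tan 47.82° = 1.1036.
Multiplying, n₃/n₁ = 0.9496 × 1.1036 = 1.0480, and θ_B(1→3) = arctan 1.0480 = 46.34°.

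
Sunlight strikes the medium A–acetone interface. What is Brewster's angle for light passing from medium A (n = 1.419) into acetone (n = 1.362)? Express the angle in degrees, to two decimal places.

θ_B ≈ 43.83°

The reflected p-component vanishes when tan θ_B = n₂/n₁.
tan θ_B = n₂/n₁ = 1.362/1.419 = 0.9598. Taking the arctangent, θ_B = 43.83°.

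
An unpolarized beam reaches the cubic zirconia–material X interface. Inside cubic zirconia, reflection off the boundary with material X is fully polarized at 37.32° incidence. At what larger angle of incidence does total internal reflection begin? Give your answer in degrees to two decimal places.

From Brewster, n₂/n₁ = tan θ_B = tan 37.32° = 0.7623.
Then sin θ_c = n₂/n₁ = 0.7623, so θ_c = arcsin 0.7623 = 49.67°.

θ_c ≈ 49.67°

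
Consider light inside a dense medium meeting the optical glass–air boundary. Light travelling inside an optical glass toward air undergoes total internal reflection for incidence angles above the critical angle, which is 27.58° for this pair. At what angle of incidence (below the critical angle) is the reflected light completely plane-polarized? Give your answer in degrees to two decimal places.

θ_B ≈ 24.84°

At the critical angle sin θ_c = n₂/n₁, giving n₂/n₁ = sin 27.58° = 0.4630.
Then tan θ_B = n₂/n₁ = 0.4630, so θ_B = arctan 0.4630 = 24.84°.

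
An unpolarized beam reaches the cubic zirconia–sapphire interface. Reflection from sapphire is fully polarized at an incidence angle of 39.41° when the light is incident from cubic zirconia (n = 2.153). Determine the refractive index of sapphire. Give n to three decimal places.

n ≈ 1.769

Full polarization of the reflected beam means tan θ_B = n₂/n₁, where n₁ is the incident medium (cubic zirconia).
n₂ = n₁ tan θ_B = 2.153 × tan 39.41° = 1.769.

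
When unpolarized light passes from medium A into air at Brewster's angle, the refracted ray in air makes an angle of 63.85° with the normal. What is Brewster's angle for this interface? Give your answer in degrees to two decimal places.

Brewster's condition makes the reflected and refracted beams perpendicular: θ_B + θ_t = 90°.
θ_B = 90° − 63.85° = 26.15°.

θ_B ≈ 26.15°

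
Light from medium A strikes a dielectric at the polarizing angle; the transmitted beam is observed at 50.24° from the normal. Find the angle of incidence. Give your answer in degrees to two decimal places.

Brewster's condition makes the reflected and refracted beams perpendicular: θ_B + θ_t = 90°.
So θ_B = 90° − θ_t = 90° − 50.24° = 39.76°.

θ_B ≈ 39.76°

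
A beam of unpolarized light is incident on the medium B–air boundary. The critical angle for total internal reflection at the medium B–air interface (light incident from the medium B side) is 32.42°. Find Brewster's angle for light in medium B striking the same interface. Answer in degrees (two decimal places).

θ_B ≈ 28.20°

At the critical angle sin θ_c = n₂/n₁, giving n₂/n₁ = sin 32.42° = 0.5361.
Then tan θ_B = n₂/n₁ = 0.5361, so θ_B = arctan 0.5361 = 28.20°.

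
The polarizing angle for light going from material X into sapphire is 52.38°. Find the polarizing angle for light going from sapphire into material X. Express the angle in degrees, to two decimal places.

The two Brewster angles are complementary: θ_B' = 90° − θ_B = 90° − 52.38° = 37.62°.

θ_B' ≈ 37.62°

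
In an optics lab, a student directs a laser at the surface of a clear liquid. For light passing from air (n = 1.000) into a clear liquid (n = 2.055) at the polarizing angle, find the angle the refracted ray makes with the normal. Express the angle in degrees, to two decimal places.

θ_t ≈ 25.95°

θ_B = arctan(n₂/n₁) = arctan(2.055/1.000) = 64.05°.
At Brewster's angle the reflected and refracted rays are perpendicular, so θ_t = 90° − θ_B = 90° − 64.05° = 25.95°.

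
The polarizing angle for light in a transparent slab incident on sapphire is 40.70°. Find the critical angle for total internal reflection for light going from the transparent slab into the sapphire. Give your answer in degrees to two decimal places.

tan θ_B = n₂/n₁ = tan 40.70° = 0.8601.
Total internal reflection: sin θ_c = n₂/n₁ = 0.8601.
θ_c = arcsin(0.8601) = 59.33°.

θ_c ≈ 59.33°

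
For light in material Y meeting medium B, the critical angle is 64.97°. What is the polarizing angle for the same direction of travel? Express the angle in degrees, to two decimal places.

n₂/n₁ = sin θ_c = sin 64.97° = 0.9061.
tan θ_B equals the same ratio, so θ_B = arctan(0.9061) = 42.18°.

θ_B ≈ 42.18°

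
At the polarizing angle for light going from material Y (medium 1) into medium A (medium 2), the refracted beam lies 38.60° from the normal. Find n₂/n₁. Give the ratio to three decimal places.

n₂/n₁ ≈ 1.253

θ_B + θ_t = 90°, so θ_B = 90° − 38.60° = 51.40°.
Then n₂/n₁ = tan θ_B = tan 51.40° = 1.253.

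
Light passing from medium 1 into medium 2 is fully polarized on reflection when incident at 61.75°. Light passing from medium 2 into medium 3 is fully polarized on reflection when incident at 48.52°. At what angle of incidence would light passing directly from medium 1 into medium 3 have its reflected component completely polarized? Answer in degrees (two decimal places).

Each Brewster angle gives a ratio: n₂/n₁ = tan 61.75° = 1.8611, n₃/n₂ = tan 48.52° = 1.1311.
Multiplying, n₃/n₁ = 1.8611 × 1.1311 = 2.1051, and θ_B(1→3) = arctan 2.1051 = 64.59°.

θ_B ≈ 64.59°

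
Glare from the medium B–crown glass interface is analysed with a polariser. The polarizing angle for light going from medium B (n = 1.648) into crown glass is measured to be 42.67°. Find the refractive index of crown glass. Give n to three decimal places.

Full polarization of the reflected beam means tan θ_B = n₂/n₁, where n₁ is the incident medium (medium B).
n₂ = n₁ tan θ_B = 1.648 × tan 42.67° = 1.519.

n ≈ 1.519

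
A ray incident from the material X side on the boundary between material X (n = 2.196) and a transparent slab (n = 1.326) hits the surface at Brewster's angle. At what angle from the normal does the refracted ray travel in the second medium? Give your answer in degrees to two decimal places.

θ_t ≈ 58.88°

tan θ_B = n₂/n₁ = 1.326/2.196 = 0.6038, so θ_B = 31.12°.
At Brewster's angle the reflected and refracted rays are perpendicular, so θ_t = 90° − θ_B = 90° − 31.12° = 58.88°.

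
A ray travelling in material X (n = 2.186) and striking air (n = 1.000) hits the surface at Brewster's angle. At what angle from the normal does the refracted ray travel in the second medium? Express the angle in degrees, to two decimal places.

θ_t ≈ 65.42°

θ_B = arctan(n₂/n₁) = arctan(1.000/2.186) = 24.58°.
At Brewster's angle the reflected and refracted rays are perpendicular, so θ_t = 90° − θ_B = 90° − 24.58° = 65.42°.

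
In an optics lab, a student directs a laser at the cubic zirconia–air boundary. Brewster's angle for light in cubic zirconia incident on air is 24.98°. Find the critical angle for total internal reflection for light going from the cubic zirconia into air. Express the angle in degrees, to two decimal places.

From Brewster, n₂/n₁ = tan θ_B = tan 24.98° = 0.4659.
Then sin θ_c = n₂/n₁ = 0.4659, so θ_c = arcsin 0.4659 = 27.77°.

θ_c ≈ 27.77°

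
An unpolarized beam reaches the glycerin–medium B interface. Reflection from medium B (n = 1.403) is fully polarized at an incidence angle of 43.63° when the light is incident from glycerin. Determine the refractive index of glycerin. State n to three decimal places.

Full polarization of the reflected beam means tan θ_B = n₂/n₁, where n₁ is the incident medium (glycerin).
n₁ = n₂ / tan θ_B = 1.403 / tan 43.63° = 1.472.

n ≈ 1.472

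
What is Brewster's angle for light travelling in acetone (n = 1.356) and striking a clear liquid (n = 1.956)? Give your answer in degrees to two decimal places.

Here n₂/n₁ = 1.956/1.356 = 1.4425, and Brewster's law gives tan θ_B = n₂/n₁.
θ_B = arctan(1.4425) = 55.27°.

θ_B ≈ 55.27°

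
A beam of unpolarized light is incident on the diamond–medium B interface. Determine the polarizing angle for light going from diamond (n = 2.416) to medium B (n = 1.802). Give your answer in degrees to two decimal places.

Brewster's condition: tan θ_B = n₂/n₁ = 1.802/2.416 = 0.7459.
θ_B = arctan(0.7459) = 36.72°.

θ_B ≈ 36.72°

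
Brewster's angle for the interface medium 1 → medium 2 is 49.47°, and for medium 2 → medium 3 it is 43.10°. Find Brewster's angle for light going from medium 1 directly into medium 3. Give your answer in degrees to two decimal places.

n₂/n₁ = tan 49.47° = 1.1696 and n₃/n₂ = tan 43.10° = 0.9358.
So n₃/n₁ = (n₂/n₁)(n₃/n₂) = 1.1696 × 0.9358 = 1.0945.
θ_B(1→3) = arctan(1.0945) = 47.58°.

θ_B ≈ 47.58°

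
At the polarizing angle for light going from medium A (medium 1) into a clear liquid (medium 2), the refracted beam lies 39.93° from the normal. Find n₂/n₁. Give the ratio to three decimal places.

n₂/n₁ ≈ 1.195

θ_B + θ_t = 90°, so θ_B = 90° − 39.93° = 50.07°.
Then n₂/n₁ = tan θ_B = tan 50.07° = 1.195.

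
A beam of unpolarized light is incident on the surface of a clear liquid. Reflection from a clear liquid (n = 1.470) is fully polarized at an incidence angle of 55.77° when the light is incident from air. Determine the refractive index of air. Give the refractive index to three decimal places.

Full polarization of the reflected beam means tan θ_B = n₂/n₁, where n₁ is the incident medium (air).
n₁ = n₂ / tan θ_B = 1.470 / tan 55.77° = 1.000.

n ≈ 1.000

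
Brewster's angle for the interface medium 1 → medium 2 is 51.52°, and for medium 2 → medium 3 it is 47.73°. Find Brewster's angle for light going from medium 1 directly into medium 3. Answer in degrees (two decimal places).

θ_B ≈ 54.15°

tan θ_B(1→2) = n₂/n₁ = tan 51.52° = 1.2581.
tan θ_B(2→3) = n₃/n₂ = tan 47.73° = 1.1001.
n₃/n₁ = 1.3841. Then tan θ_B(1→3) = n₃/n₁, so θ_B(1→3) = arctan(1.3841) = 54.15°.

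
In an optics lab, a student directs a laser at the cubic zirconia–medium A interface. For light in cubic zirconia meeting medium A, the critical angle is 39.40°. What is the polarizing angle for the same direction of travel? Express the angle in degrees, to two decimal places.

θ_B ≈ 32.40°

n₂/n₁ = sin θ_c = sin 39.40° = 0.6347.
tan θ_B equals the same ratio, so θ_B = arctan(0.6347) = 32.40°.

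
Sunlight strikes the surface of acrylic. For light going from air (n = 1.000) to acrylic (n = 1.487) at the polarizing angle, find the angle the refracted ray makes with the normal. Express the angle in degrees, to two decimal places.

tan θ_B = n₂/n₁ = 1.487/1.000 = 1.4870, so θ_B = 56.08°.
The refracted ray is perpendicular to the reflected ray, so θ_t = 90° − θ_B = 33.92°.

θ_t ≈ 33.92°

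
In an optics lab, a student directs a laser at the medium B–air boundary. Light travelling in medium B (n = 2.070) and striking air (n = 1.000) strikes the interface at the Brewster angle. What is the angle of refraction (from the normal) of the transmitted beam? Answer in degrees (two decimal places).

θ_t ≈ 64.22°

tan θ_B = n₂/n₁ = 1.000/2.070 = 0.4831, so θ_B = 25.78°.
At Brewster's angle the reflected and refracted rays are perpendicular, so θ_t = 90° − θ_B = 90° − 25.78° = 64.22°.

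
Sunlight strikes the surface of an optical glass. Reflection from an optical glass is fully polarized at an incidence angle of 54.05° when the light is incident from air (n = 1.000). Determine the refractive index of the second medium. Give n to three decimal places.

n ≈ 1.379

Brewster's law: tan θ_B = n₂/n₁ (light incident in air, refracted into an optical glass).
n₂ = n₁ tan θ_B = 1.000 × tan 54.05° = 1.379.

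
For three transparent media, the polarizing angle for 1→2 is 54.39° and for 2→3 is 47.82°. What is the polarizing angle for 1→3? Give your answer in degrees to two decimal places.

θ_B ≈ 57.02°

tan θ_B(1→2) = n₂/n₁ = tan 54.39° = 1.3963.
tan θ_B(2→3) = n₃/n₂ = tan 47.82° = 1.1036.
So n₃/n₁ = (n₂/n₁)(n₃/n₂) = 1.3963 × 1.1036 = 1.5410.
θ_B(1→3) = arctan(1.5410) = 57.02°.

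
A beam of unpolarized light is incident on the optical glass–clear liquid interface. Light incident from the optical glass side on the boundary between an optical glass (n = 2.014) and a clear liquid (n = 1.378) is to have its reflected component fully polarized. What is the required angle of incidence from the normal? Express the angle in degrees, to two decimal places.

θ_B ≈ 34.38°

tan θ_B = n₂/n₁ = 1.378/2.014 = 0.6842.
So θ_B = arctan 0.6842 = 34.38°.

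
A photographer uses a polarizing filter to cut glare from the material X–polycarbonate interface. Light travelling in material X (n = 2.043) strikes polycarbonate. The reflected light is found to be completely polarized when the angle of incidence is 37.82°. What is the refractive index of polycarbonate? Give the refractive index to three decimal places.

n ≈ 1.586

Full polarization of the reflected beam means tan θ_B = n₂/n₁, where n₁ is the incident medium (material X).
n₂ = n₁ tan θ_B = 2.043 × tan 37.82° = 1.586.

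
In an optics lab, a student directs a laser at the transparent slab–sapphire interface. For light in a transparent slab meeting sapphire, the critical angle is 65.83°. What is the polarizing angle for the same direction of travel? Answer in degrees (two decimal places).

θ_B ≈ 42.38°

sin θ_c = n₂/n₁, so n₂/n₁ = sin 65.83° = 0.9123.
Brewster: tan θ_B = n₂/n₁ = 0.9123.
θ_B = arctan(0.9123) = 42.38°.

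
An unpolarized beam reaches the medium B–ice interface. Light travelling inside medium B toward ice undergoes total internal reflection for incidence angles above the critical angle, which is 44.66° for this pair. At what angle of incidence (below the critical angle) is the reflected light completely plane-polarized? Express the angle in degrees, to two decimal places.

θ_B ≈ 35.10°

sin θ_c = n₂/n₁, so n₂/n₁ = sin 44.66° = 0.7029.
Brewster: tan θ_B = n₂/n₁ = 0.7029.
θ_B = arctan(0.7029) = 35.10°.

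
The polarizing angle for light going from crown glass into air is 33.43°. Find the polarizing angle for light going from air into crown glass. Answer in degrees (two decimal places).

θ_B' ≈ 56.57°

Reversing the direction swaps n₁ and n₂, so tan θ_B' = 1/tan θ_B and θ_B' = 90° − θ_B.
Hence θ_B' = 90° − 33.43° = 56.57°.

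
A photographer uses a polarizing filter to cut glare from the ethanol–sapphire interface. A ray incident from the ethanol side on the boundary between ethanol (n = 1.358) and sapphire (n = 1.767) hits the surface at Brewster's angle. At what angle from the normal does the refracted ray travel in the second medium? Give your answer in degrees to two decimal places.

θ_t ≈ 37.54°

θ_B = arctan(n₂/n₁) = arctan(1.767/1.358) = 52.46°.
The refracted ray is perpendicular to the reflected ray, so θ_t = 90° − θ_B = 37.54°.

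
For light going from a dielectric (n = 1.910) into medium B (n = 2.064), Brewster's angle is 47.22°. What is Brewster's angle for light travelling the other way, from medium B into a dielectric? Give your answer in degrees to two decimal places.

θ_B' ≈ 42.78°

Reversing the direction swaps n₁ and n₂, so tan θ_B' = 1/tan θ_B and θ_B' = 90° − θ_B.
Hence θ_B' = 90° − 47.22° = 42.78°.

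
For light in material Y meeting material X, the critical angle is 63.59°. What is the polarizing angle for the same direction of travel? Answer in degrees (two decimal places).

θ_B ≈ 41.85°

n₂/n₁ = sin θ_c = sin 63.59° = 0.8956.
tan θ_B equals the same ratio, so θ_B = arctan(0.8956) = 41.85°.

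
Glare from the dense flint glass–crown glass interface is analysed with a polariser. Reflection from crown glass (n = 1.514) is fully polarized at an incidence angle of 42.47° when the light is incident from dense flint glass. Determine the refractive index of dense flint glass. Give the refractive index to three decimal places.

Full polarization of the reflected beam means tan θ_B = n₂/n₁, where n₁ is the incident medium (dense flint glass).
n₁ = n₂ / tan θ_B = 1.514 / tan 42.47° = 1.654.

n ≈ 1.654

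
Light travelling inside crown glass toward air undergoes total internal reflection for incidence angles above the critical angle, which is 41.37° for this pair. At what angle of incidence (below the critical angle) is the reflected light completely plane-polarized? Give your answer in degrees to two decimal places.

θ_B ≈ 33.46°

sin θ_c = n₂/n₁, so n₂/n₁ = sin 41.37° = 0.6609.
Brewster: tan θ_B = n₂/n₁ = 0.6609.
θ_B = arctan(0.6609) = 33.46°.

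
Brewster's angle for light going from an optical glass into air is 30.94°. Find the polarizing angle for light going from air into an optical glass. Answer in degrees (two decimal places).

θ_B' ≈ 59.06°

The two Brewster angles are complementary: θ_B' = 90° − θ_B = 90° − 30.94° = 59.06°.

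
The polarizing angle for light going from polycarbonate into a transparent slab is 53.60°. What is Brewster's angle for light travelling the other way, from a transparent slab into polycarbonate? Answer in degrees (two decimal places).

Reversing the direction swaps n₁ and n₂, so tan θ_B' = 1/tan θ_B and θ_B' = 90° − θ_B.
Hence θ_B' = 90° − 53.60° = 36.40°.

θ_B' ≈ 36.40°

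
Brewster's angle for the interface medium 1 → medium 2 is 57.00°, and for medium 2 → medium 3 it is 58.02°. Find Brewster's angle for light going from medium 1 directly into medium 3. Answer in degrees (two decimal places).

n₂/n₁ = tan 57.00° = 1.5399 and n₃/n₂ = tan 58.02° = 1.6016.
So n₃/n₁ = (n₂/n₁)(n₃/n₂) = 1.5399 × 1.6016 = 2.4662.
θ_B(1→3) = arctan(2.4662) = 67.93°.

θ_B ≈ 67.93°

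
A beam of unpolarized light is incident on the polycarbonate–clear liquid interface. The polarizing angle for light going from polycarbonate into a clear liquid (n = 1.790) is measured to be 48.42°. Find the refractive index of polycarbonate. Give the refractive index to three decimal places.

n ≈ 1.588

Full polarization of the reflected beam means tan θ_B = n₂/n₁, where n₁ is the incident medium (polycarbonate).
n₁ = n₂ / tan θ_B = 1.790 / tan 48.42° = 1.588.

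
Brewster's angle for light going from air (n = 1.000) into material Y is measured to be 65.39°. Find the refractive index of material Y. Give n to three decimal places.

Full polarization of the reflected beam means tan θ_B = n₂/n₁, where n₁ is the incident medium (air).
n₂ = n₁ tan θ_B = 1.000 × tan 65.39° = 2.183.

n ≈ 2.183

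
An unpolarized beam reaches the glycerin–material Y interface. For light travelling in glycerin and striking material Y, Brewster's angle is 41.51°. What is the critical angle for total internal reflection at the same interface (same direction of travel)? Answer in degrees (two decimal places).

θ_c ≈ 62.26°

From Brewster, n₂/n₁ = tan θ_B = tan 41.51° = 0.8850.
Then sin θ_c = n₂/n₁ = 0.8850, so θ_c = arcsin 0.8850 = 62.26°.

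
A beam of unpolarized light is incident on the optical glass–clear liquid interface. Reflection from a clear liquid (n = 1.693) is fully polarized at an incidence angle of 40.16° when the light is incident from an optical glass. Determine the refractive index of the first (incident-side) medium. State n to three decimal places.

n ≈ 2.006

At the Brewster angle, tan θ_B = n₂/n₁ with n₁ on the incident side (an optical glass) and n₂ on the transmitted side (a clear liquid).
n₁ = n₂ / tan θ_B = 1.693 / tan 40.16° = 2.006.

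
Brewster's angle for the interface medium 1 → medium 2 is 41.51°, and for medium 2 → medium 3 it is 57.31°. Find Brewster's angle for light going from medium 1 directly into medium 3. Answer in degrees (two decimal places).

n₂/n₁ = tan 41.51° = 0.8850 and n₃/n₂ = tan 57.31° = 1.5583.
n₃/n₁ = 1.3791. Then tan θ_B(1→3) = n₃/n₁, so θ_B(1→3) = arctan(1.3791) = 54.05°.

θ_B ≈ 54.05°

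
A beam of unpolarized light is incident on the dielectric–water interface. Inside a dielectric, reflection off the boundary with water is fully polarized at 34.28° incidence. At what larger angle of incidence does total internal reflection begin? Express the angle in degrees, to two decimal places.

tan θ_B = n₂/n₁ = tan 34.28° = 0.6816.
Total internal reflection: sin θ_c = n₂/n₁ = 0.6816.
θ_c = arcsin(0.6816) = 42.97°.

θ_c ≈ 42.97°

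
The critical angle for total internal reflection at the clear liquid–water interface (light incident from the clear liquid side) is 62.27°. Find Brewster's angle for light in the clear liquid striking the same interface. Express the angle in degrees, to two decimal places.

θ_B ≈ 41.51°

At the critical angle sin θ_c = n₂/n₁, giving n₂/n₁ = sin 62.27° = 0.8852.
Then tan θ_B = n₂/n₁ = 0.8852, so θ_B = arctan 0.8852 = 41.51°.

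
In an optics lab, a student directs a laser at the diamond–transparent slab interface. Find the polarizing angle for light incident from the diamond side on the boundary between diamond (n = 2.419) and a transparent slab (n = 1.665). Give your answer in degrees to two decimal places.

θ_B ≈ 34.54°

Here n₂/n₁ = 1.665/2.419 = 0.6883, and Brewster's law gives tan θ_B = n₂/n₁.
θ_B = arctan(0.6883) = 34.54°.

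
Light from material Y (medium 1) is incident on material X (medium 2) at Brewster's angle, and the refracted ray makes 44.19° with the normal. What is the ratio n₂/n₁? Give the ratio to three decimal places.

n₂/n₁ ≈ 1.029

At Brewster incidence θ_B = 90° − θ_t = 90° − 44.19° = 45.81°.
tan θ_B = n₂/n₁, so n₂/n₁ = tan 45.81° = 1.029.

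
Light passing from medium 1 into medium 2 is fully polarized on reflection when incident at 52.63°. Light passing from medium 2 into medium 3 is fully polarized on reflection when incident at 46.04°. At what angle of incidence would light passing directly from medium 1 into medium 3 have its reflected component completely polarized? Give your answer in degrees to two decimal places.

n₂/n₁ = tan 52.63° = 1.3094 and n₃/n₂ = tan 46.04° = 1.0370.
n₃/n₁ = 1.3578. Then tan θ_B(1→3) = n₃/n₁, so θ_B(1→3) = arctan(1.3578) = 53.63°.

θ_B ≈ 53.63°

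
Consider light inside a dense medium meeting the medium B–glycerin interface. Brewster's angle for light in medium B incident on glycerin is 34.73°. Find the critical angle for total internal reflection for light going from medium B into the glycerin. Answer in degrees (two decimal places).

tan θ_B = n₂/n₁ = tan 34.73° = 0.6932.
Total internal reflection: sin θ_c = n₂/n₁ = 0.6932.
θ_c = arcsin(0.6932) = 43.88°.

θ_c ≈ 43.88°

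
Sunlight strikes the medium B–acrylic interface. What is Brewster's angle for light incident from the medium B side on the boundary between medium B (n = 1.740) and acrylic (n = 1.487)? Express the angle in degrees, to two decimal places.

tan θ_B = n₂/n₁ = 1.487/1.740 = 0.8546.
So θ_B = arctan 0.8546 = 40.52°.

θ_B ≈ 40.52°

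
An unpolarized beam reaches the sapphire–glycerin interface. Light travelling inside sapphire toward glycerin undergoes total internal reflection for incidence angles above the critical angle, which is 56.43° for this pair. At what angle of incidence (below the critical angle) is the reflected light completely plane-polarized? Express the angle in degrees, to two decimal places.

sin θ_c = n₂/n₁, so n₂/n₁ = sin 56.43° = 0.8332.
Brewster: tan θ_B = n₂/n₁ = 0.8332.
θ_B = arctan(0.8332) = 39.80°.

θ_B ≈ 39.80°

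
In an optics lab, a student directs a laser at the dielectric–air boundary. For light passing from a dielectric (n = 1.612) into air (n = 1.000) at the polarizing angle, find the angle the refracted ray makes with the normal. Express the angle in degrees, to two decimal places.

First find Brewster's angle: tan θ_B = 1.000/1.612 = 0.6203, giving θ_B = 31.81°.
The refracted ray is perpendicular to the reflected ray, so θ_t = 90° − θ_B = 58.19°.

θ_t ≈ 58.19°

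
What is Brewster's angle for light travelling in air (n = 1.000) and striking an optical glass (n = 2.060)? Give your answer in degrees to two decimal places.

θ_B ≈ 64.11°

Here n₂/n₁ = 2.060/1.000 = 2.0600, and Brewster's law gives tan θ_B = n₂/n₁.
So θ_B = arctan 2.0600 = 64.11°.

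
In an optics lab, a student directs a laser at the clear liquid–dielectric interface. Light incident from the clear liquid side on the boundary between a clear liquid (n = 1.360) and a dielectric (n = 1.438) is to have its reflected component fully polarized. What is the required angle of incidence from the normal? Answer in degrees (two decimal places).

θ_B ≈ 46.60°

Here n₂/n₁ = 1.438/1.360 = 1.0574, and Brewster's law gives tan θ_B = n₂/n₁.
θ_B = arctan(1.0574) = 46.60°.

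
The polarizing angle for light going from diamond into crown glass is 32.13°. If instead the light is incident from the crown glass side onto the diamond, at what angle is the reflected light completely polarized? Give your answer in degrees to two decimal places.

tan θ_B' = n₁/n₂ = 1/tan θ_B, so θ_B' = 90° − θ_B.
θ_B' = 90° − 32.13° = 57.87°.

θ_B' ≈ 57.87°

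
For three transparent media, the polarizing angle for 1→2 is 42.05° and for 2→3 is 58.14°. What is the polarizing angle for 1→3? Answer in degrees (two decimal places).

tan θ_B(1→2) = n₂/n₁ = tan 42.05° = 0.9020.
tan θ_B(2→3) = n₃/n₂ = tan 58.14° = 1.6091.
Multiplying, n₃/n₁ = 0.9020 × 1.6091 = 1.4514, and θ_B(1→3) = arctan 1.4514 = 55.43°.

θ_B ≈ 55.43°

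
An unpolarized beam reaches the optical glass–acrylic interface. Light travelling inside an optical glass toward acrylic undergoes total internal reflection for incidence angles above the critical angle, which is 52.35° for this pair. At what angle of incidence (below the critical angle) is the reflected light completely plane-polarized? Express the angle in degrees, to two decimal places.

θ_B ≈ 38.37°

sin θ_c = n₂/n₁, so n₂/n₁ = sin 52.35° = 0.7918.
Brewster: tan θ_B = n₂/n₁ = 0.7918.
θ_B = arctan(0.7918) = 38.37°.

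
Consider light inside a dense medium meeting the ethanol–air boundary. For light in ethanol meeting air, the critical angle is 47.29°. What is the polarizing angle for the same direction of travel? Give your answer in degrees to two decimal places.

sin θ_c = n₂/n₁, so n₂/n₁ = sin 47.29° = 0.7348.
Brewster: tan θ_B = n₂/n₁ = 0.7348.
θ_B = arctan(0.7348) = 36.31°.

θ_B ≈ 36.31°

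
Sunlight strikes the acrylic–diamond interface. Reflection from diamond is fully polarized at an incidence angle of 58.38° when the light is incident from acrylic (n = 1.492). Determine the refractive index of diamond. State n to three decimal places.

n ≈ 2.423

Brewster's law: tan θ_B = n₂/n₁ (light incident in acrylic, refracted into diamond).
n₂ = n₁ tan θ_B = 1.492 × tan 58.38° = 2.423.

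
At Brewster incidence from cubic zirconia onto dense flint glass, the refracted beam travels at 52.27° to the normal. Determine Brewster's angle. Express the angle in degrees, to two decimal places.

θ_B ≈ 37.73°

Since the reflected and refracted rays are at right angles at the polarizing angle, θ_B + θ_t = 90°.
θ_B = 90° − 52.27° = 37.73°.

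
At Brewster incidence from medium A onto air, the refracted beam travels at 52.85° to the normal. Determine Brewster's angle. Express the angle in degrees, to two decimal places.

Brewster's condition makes the reflected and refracted beams perpendicular: θ_B + θ_t = 90°.
So θ_B = 90° − θ_t = 90° − 52.85° = 37.15°.

θ_B ≈ 37.15°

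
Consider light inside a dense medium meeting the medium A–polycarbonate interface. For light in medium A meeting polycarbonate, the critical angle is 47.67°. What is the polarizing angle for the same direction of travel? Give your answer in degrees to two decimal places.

n₂/n₁ = sin θ_c = sin 47.67° = 0.7393.
tan θ_B equals the same ratio, so θ_B = arctan(0.7393) = 36.47°.

θ_B ≈ 36.47°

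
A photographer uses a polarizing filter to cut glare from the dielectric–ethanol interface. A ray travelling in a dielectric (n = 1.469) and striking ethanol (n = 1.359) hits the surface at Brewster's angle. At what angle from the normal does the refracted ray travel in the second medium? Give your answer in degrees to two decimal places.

First find Brewster's angle: tan θ_B = 1.359/1.469 = 0.9251, giving θ_B = 42.77°.
Since θ_B + θ_t = 90° at Brewster incidence, θ_t = 90° − 42.77° = 47.23°.

θ_t ≈ 47.23°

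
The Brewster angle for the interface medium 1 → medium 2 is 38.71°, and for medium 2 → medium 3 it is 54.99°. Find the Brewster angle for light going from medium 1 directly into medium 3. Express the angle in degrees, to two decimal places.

θ_B ≈ 48.85°

tan θ_B(1→2) = n₂/n₁ = tan 38.71° = 0.8014.
tan θ_B(2→3) = n₃/n₂ = tan 54.99° = 1.4276.
Multiplying, n₃/n₁ = 0.8014 × 1.4276 = 1.1441, and θ_B(1→3) = arctan 1.1441 = 48.85°.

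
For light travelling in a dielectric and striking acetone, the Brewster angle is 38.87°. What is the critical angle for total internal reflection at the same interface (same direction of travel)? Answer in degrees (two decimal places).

tan θ_B = n₂/n₁ = tan 38.87° = 0.8060.
Total internal reflection: sin θ_c = n₂/n₁ = 0.8060.
θ_c = arcsin(0.8060) = 53.71°.

θ_c ≈ 53.71°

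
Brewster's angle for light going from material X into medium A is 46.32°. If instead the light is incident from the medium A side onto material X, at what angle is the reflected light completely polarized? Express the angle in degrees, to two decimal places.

Reversing the direction swaps n₁ and n₂, so tan θ_B' = 1/tan θ_B and θ_B' = 90° − θ_B.
Hence θ_B' = 90° − 46.32° = 43.68°.

θ_B' ≈ 43.68°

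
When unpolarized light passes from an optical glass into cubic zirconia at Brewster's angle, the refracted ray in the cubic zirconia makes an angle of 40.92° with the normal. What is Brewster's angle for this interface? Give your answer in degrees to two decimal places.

θ_B ≈ 49.08°

Since the reflected and refracted rays are at right angles at the polarizing angle, θ_B + θ_t = 90°.
θ_B = 90° − 40.92° = 49.08°.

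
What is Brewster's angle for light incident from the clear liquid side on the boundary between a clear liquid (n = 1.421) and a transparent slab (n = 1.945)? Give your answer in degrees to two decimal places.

θ_B ≈ 53.85°

tan θ_B = n₂/n₁ = 1.945/1.421 = 1.3688. Taking the arctangent, θ_B = 53.85°.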